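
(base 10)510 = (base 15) 240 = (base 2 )111111110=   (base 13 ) 303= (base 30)H0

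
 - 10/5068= -1 + 2529/2534 = - 0.00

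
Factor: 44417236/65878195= 2^2 * 5^( - 1)*2713^1*3191^( -1)*4093^1 * 4129^( - 1)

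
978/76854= 163/12809=0.01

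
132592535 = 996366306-863773771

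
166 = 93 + 73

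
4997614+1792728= 6790342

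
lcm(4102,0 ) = 0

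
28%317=28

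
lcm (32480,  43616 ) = 1526560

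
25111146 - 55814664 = - 30703518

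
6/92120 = 3/46060 = 0.00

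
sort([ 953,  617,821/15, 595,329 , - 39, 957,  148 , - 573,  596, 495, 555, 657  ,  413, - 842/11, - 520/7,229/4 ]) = [ - 573, - 842/11 ,-520/7,- 39,821/15 , 229/4, 148,329, 413,495, 555, 595, 596,617,657, 953 , 957] 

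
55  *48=2640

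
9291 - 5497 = 3794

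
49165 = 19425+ 29740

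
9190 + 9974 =19164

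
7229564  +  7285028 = 14514592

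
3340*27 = 90180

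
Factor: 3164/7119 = 2^2 * 3^( - 2 ) = 4/9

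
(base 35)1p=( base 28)24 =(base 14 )44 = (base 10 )60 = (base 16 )3C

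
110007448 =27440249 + 82567199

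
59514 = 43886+15628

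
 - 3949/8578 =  - 1 + 4629/8578 = - 0.46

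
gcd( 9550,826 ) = 2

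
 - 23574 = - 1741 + -21833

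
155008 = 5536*28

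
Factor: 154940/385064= 305/758 = 2^(  -  1)*5^1*61^1 *379^(-1)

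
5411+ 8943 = 14354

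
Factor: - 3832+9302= 5470=2^1 * 5^1 * 547^1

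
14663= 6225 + 8438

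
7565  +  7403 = 14968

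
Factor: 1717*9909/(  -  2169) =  - 1890417/241 = -3^1 *17^1*101^1*241^( - 1) *367^1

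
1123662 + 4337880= 5461542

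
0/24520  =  0 = 0.00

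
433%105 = 13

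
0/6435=0 = 0.00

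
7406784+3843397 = 11250181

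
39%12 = 3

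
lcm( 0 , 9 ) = 0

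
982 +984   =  1966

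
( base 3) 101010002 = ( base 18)14db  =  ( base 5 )213443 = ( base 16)1CCD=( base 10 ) 7373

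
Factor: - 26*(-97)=2^1*13^1  *97^1=2522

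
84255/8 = 10531 + 7/8 =10531.88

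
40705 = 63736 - 23031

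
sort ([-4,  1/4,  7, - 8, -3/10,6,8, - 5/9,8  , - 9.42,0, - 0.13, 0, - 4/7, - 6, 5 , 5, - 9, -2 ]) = [ - 9.42 , - 9, - 8, - 6, - 4, - 2,- 4/7 , - 5/9,  -  3/10, - 0.13 , 0, 0 , 1/4, 5, 5, 6 , 7, 8, 8]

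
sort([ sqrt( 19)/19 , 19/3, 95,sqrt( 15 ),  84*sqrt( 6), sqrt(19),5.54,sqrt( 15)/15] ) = [ sqrt (19)/19,sqrt(15 )/15,sqrt(15),sqrt( 19),5.54 , 19/3,95,84 * sqrt(6)]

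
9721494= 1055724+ 8665770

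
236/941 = 236/941 = 0.25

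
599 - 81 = 518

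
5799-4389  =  1410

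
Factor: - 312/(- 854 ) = 156/427 = 2^2*3^1*7^( - 1 )*13^1*61^(-1 ) 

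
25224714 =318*79323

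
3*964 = 2892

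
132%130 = 2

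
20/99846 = 10/49923 = 0.00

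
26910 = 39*690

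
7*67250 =470750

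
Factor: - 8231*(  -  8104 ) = 2^3*1013^1*8231^1 =66704024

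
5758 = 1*5758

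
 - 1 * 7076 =  -  7076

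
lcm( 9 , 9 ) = 9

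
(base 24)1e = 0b100110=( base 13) 2c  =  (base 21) 1h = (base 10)38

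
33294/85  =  391 + 59/85  =  391.69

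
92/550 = 46/275 = 0.17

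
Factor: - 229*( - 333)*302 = 23029614=2^1*3^2*37^1*151^1*229^1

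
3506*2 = 7012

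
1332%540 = 252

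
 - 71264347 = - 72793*979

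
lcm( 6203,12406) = 12406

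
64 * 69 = 4416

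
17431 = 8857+8574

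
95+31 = 126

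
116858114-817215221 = - 700357107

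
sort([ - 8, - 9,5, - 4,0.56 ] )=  [ - 9,- 8, - 4, 0.56, 5]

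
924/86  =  10 + 32/43 = 10.74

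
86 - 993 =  - 907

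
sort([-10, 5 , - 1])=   [ - 10, - 1, 5] 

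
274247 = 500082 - 225835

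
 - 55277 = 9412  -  64689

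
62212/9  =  62212/9 = 6912.44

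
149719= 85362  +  64357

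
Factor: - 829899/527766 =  - 2^(-1)* 3^2*7^1*4391^1*87961^(  -  1 )= - 276633/175922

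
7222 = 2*3611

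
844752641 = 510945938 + 333806703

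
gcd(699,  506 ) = 1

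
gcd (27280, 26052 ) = 4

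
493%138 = 79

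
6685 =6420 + 265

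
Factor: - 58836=  -  2^2*3^1 * 4903^1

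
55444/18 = 3080 + 2/9 = 3080.22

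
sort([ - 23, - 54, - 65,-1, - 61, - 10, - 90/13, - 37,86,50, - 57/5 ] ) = [-65, - 61,  -  54,  -  37 , - 23, - 57/5, - 10, - 90/13, - 1,50,86]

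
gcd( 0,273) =273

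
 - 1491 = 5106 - 6597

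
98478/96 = 16413/16 = 1025.81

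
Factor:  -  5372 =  - 2^2*17^1*79^1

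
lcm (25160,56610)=226440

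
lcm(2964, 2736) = 35568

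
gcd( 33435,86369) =1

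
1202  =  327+875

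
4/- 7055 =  - 1 + 7051/7055 = -  0.00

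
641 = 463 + 178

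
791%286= 219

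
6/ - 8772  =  - 1 + 1461/1462=- 0.00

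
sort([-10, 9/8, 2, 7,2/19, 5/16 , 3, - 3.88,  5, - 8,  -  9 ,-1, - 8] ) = [  -  10, - 9, - 8 , - 8, - 3.88 , - 1, 2/19, 5/16,  9/8,2 , 3, 5,7 ]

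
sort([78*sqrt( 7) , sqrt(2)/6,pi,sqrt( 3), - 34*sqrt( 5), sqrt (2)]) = [-34*sqrt (5), sqrt(2) /6,sqrt(2), sqrt( 3 ), pi,78*sqrt (7 ) ] 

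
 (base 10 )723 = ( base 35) KN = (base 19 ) 201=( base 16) 2D3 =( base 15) 333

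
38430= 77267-38837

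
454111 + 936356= 1390467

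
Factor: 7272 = 2^3*3^2*101^1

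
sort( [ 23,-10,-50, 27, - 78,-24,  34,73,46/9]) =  [-78,-50, - 24,-10,46/9,23,27,  34,73]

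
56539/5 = 11307 + 4/5 = 11307.80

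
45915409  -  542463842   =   - 496548433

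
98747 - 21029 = 77718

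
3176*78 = 247728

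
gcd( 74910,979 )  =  11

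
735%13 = 7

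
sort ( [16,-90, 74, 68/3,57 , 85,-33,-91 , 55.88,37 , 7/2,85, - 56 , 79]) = [ - 91,-90, - 56, - 33,7/2 , 16, 68/3, 37, 55.88,57,  74, 79, 85, 85]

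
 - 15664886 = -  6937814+  -  8727072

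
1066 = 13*82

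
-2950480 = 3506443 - 6456923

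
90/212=45/106 = 0.42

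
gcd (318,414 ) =6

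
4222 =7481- 3259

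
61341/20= 3067  +  1/20 = 3067.05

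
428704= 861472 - 432768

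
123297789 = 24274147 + 99023642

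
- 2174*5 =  - 10870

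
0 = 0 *22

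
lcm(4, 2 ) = 4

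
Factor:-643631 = - 59^1 * 10909^1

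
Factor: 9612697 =31^1*310087^1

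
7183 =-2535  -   - 9718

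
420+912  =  1332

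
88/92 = 22/23 = 0.96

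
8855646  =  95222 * 93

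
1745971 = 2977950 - 1231979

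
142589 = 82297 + 60292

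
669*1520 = 1016880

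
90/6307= 90/6307 = 0.01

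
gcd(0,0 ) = 0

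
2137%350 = 37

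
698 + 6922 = 7620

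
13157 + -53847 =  - 40690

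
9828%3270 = 18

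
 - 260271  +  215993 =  - 44278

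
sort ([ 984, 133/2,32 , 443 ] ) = [ 32,133/2,  443,984 ] 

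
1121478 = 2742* 409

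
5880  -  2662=3218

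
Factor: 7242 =2^1*3^1* 17^1* 71^1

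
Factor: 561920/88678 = 2^7*5^1*101^( - 1) = 640/101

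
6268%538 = 350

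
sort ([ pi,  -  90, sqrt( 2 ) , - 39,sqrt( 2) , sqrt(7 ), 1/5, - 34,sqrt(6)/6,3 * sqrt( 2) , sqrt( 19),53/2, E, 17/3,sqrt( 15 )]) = [ - 90, - 39, - 34,1/5,  sqrt(6 )/6,sqrt(2), sqrt ( 2 ), sqrt( 7), E,pi , sqrt(15),  3*sqrt( 2 ), sqrt(19 ),17/3 , 53/2]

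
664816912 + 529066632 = 1193883544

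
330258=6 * 55043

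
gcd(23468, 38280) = 4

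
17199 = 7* 2457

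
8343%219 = 21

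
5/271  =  5/271 = 0.02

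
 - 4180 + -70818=  -  74998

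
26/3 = 8+2/3 = 8.67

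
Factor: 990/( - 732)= - 165/122 = -  2^( - 1 )*3^1*5^1*11^1*61^( - 1 )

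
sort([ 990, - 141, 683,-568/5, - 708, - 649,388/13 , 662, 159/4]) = [ - 708, - 649, - 141, - 568/5, 388/13,159/4,662 , 683 , 990 ] 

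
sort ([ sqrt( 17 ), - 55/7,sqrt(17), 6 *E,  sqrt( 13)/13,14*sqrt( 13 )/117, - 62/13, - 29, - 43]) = [ - 43, - 29,-55/7,-62/13,  sqrt( 13) /13 , 14*sqrt( 13 ) /117, sqrt( 17 ),sqrt( 17),  6*E ] 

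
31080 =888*35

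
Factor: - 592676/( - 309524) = 427/223 = 7^1*61^1  *223^ ( - 1 )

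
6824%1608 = 392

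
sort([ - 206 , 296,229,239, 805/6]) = [ - 206,805/6,229,239,296]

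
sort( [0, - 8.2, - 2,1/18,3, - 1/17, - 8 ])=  [ - 8.2, - 8, - 2, - 1/17,0 , 1/18,3 ]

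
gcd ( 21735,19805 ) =5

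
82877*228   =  18895956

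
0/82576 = 0 =0.00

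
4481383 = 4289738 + 191645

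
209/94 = 209/94 = 2.22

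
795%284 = 227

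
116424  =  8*14553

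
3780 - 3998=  - 218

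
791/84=113/12 = 9.42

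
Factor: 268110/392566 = 405/593 = 3^4*5^1  *593^( - 1 )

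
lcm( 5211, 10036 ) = 270972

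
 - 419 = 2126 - 2545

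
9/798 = 3/266 = 0.01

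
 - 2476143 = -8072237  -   - 5596094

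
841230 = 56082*15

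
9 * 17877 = 160893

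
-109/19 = -109/19   =  - 5.74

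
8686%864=46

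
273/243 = 1+10/81 = 1.12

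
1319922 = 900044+419878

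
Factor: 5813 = 5813^1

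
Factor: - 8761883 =- 13^1 * 673991^1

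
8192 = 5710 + 2482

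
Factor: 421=421^1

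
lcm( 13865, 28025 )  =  1317175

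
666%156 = 42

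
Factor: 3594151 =11^1*326741^1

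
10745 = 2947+7798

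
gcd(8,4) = 4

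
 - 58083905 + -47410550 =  - 105494455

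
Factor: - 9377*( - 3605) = 5^1*7^1*103^1*9377^1 = 33804085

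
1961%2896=1961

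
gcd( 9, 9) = 9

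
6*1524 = 9144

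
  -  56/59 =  - 56/59 = - 0.95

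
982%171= 127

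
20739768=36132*574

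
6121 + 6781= 12902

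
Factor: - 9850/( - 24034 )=25/61  =  5^2*61^( - 1)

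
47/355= 47/355 = 0.13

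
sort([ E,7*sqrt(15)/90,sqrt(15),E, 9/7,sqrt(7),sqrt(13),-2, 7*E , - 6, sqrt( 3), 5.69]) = [ - 6,  -  2,7*sqrt(15)/90 , 9/7,sqrt ( 3), sqrt( 7),E,E,sqrt(13), sqrt(15), 5.69,7*E ] 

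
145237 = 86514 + 58723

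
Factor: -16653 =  - 3^1*7^1 * 13^1 * 61^1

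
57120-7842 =49278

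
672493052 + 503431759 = 1175924811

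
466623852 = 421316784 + 45307068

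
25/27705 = 5/5541 = 0.00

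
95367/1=95367 = 95367.00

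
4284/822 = 5 + 29/137  =  5.21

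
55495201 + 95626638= 151121839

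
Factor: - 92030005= - 5^1*73^1 * 89^1* 2833^1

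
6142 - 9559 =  - 3417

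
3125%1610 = 1515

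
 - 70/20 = -7/2 = - 3.50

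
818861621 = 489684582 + 329177039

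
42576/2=21288=21288.00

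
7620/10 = 762 = 762.00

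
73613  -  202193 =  - 128580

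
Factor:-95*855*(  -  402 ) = 32652450 =2^1*3^3 * 5^2*19^2*67^1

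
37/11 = 37/11 = 3.36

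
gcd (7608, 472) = 8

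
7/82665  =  7/82665=0.00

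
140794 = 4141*34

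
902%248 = 158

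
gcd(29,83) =1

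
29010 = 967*30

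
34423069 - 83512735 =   -  49089666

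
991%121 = 23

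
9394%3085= 139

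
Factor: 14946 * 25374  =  379239804 = 2^2*3^2*47^1*53^1*4229^1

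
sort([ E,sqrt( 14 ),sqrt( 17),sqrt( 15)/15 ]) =[ sqrt (15)/15, E , sqrt( 14), sqrt(17 )]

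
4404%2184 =36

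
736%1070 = 736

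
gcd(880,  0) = 880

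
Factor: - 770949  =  -3^2*85661^1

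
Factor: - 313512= - 2^3*3^1 * 13063^1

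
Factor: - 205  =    -  5^1 *41^1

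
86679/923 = 86679/923 = 93.91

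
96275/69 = 96275/69 = 1395.29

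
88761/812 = 109 + 253/812= 109.31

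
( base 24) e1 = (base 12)241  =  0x151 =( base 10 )337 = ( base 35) 9m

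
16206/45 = 360  +  2/15= 360.13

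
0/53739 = 0 = 0.00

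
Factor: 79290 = 2^1*3^2*5^1*881^1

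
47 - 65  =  -18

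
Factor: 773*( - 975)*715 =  - 3^1* 5^3*11^1*13^2*773^1=   - 538877625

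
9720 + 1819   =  11539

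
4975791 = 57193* 87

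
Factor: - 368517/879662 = - 2^( - 1)*3^1*7^( - 1 ) * 19^( - 1)*3307^(- 1)*122839^1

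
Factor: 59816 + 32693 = 92509 = 79^1*1171^1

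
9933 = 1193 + 8740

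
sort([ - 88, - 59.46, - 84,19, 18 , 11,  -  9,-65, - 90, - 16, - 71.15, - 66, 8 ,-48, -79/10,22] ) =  [ - 90, - 88, - 84, - 71.15, -66, - 65, - 59.46, - 48, - 16, - 9, - 79/10 , 8, 11,18, 19,22 ]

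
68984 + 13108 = 82092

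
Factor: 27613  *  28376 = 783546488 =2^3*53^1 * 521^1 * 3547^1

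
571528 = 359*1592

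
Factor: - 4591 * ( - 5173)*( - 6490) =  - 2^1 *5^1*7^1 *11^1*59^1*739^1*4591^1=- 154132587070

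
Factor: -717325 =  - 5^2 * 7^1 * 4099^1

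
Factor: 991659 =3^1  *31^1*10663^1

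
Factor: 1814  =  2^1 *907^1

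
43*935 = 40205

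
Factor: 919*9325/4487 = 8569675/4487= 5^2*7^( - 1)*373^1 * 641^ ( - 1)*919^1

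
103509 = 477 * 217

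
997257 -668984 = 328273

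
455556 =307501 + 148055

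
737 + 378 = 1115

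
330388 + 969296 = 1299684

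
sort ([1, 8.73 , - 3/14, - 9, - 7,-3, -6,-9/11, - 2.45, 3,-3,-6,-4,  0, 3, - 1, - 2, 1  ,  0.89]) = [ - 9,-7,-6,-6, - 4 , - 3,-3, -2.45, - 2,-1 ,-9/11,-3/14 , 0, 0.89,  1, 1,  3,3, 8.73] 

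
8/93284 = 2/23321= 0.00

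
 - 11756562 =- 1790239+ - 9966323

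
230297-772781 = -542484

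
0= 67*0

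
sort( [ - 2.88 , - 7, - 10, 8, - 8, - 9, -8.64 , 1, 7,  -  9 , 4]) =[ - 10, - 9,  -  9,-8.64 ,-8,  -  7 ,-2.88 , 1,  4,7 , 8 ]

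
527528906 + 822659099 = 1350188005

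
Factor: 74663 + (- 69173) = 2^1*3^2*5^1*61^1=5490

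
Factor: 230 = 2^1*5^1*23^1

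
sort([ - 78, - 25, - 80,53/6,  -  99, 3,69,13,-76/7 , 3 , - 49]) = [ - 99,- 80, - 78, - 49, - 25,-76/7, 3,3,53/6,13,  69]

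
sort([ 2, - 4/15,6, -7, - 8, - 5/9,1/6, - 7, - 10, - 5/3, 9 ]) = [ - 10,-8, - 7 , - 7 ,-5/3, - 5/9, - 4/15,1/6,2,6,9 ] 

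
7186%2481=2224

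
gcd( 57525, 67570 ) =5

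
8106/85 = 95 + 31/85 = 95.36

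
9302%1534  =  98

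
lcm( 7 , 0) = 0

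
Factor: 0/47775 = 0^1 = 0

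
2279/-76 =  -2279/76 = - 29.99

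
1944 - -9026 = 10970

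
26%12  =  2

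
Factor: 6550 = 2^1*5^2* 131^1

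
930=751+179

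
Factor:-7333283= - 859^1*8537^1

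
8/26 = 4/13 = 0.31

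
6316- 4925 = 1391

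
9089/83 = 9089/83 = 109.51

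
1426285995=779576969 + 646709026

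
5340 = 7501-2161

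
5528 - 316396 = -310868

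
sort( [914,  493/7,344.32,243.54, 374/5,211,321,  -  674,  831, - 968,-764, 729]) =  [ - 968,  -  764,  -  674,493/7,374/5,211,243.54,  321,344.32, 729,831, 914]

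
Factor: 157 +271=428=2^2*  107^1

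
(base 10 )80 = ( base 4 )1100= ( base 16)50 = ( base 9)88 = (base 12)68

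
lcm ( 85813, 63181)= 5749471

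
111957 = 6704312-6592355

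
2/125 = 2/125 = 0.02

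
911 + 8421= 9332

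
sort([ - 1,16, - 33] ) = [ - 33,-1, 16 ]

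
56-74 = -18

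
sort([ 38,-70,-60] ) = [ - 70, - 60 , 38 ] 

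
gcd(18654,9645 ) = 3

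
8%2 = 0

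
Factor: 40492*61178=2^3 *13^2*53^1 * 181^1 * 191^1 = 2477219576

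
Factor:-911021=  - 449^1 * 2029^1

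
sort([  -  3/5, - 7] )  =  [ -7, - 3/5] 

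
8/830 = 4/415=0.01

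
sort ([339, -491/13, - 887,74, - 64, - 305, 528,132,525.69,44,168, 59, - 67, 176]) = [ - 887, - 305, - 67, - 64, -491/13, 44, 59,  74,132 , 168,176,339,525.69, 528]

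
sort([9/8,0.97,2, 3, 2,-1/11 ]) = [-1/11,0.97, 9/8, 2, 2, 3 ] 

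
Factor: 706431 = 3^1*11^1*21407^1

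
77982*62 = 4834884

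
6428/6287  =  6428/6287=1.02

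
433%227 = 206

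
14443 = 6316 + 8127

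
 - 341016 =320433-661449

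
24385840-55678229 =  - 31292389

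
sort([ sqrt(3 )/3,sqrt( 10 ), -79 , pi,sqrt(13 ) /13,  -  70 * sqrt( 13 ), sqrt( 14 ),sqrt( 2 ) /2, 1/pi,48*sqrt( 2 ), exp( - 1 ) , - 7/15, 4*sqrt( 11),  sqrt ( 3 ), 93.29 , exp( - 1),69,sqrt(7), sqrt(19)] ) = [ - 70*sqrt( 13), - 79, - 7/15,sqrt( 13 ) /13 , 1/pi,  exp( - 1 ),  exp( - 1 ) , sqrt( 3)/3 , sqrt( 2)/2,sqrt( 3),sqrt(7),pi , sqrt( 10 ),sqrt( 14 ), sqrt(19), 4*sqrt( 11),48*sqrt(  2 ),69, 93.29 ]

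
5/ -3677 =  - 5/3677 = -0.00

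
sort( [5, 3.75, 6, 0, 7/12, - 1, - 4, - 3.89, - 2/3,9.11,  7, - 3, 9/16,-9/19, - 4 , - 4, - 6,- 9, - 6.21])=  [ - 9, - 6.21, - 6, - 4, - 4,- 4,-3.89, - 3,  -  1,  -  2/3, - 9/19, 0,9/16,7/12, 3.75, 5, 6,7, 9.11]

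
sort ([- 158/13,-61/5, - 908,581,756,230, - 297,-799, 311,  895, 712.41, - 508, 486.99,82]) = [ - 908, - 799 , - 508,-297, - 61/5, - 158/13, 82,230,311, 486.99 , 581, 712.41, 756,895]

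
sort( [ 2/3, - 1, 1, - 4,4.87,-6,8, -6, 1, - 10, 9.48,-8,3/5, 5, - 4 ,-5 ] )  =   [ - 10,  -  8,-6, - 6, - 5, - 4, - 4, - 1, 3/5, 2/3, 1,1,4.87,5, 8, 9.48]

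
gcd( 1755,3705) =195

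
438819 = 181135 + 257684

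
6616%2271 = 2074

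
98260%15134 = 7456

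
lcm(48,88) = 528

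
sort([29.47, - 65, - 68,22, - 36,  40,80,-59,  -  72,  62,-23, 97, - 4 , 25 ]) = [-72, - 68, - 65,  -  59, - 36, - 23 , - 4,  22, 25,29.47 , 40, 62,80 , 97] 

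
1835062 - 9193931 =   -  7358869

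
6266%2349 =1568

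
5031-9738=-4707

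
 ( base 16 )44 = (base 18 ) 3E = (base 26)2g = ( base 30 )28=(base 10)68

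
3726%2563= 1163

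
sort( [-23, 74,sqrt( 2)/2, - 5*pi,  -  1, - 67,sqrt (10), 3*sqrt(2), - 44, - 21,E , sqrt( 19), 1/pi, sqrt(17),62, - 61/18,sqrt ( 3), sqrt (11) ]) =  [ - 67 , - 44, - 23, - 21, - 5*pi ,  -  61/18,-1, 1/pi,  sqrt( 2)/2, sqrt(3),E,sqrt ( 10),sqrt( 11),sqrt(17 ), 3*sqrt(2 ), sqrt ( 19),62,74]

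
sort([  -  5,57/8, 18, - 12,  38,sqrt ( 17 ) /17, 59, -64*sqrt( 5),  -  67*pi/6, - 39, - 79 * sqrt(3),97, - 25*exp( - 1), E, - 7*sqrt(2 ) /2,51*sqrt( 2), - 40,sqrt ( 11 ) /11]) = [ - 64*sqrt(5), - 79*sqrt(3 ), - 40, - 39, - 67*pi/6, - 12,  -  25 * exp( - 1), - 5,  -  7*sqrt( 2 ) /2, sqrt(17)/17,sqrt( 11 ) /11, E,  57/8,18,  38,59, 51*sqrt( 2),97]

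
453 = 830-377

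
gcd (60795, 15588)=9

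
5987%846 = 65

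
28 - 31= -3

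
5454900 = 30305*180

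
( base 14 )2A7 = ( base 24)MB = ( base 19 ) 197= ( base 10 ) 539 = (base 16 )21B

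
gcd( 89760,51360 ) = 480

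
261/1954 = 261/1954 =0.13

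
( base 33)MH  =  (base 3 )1000112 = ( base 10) 743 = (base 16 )2E7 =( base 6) 3235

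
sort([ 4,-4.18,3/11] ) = [ - 4.18,  3/11, 4] 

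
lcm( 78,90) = 1170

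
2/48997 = 2/48997 = 0.00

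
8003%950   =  403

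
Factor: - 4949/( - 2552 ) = 2^ ( - 3)*7^2*11^( - 1 ) * 29^( - 1)*101^1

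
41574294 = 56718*733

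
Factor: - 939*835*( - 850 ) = 666455250 = 2^1*3^1*5^3*17^1*167^1*313^1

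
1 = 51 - 50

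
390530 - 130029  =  260501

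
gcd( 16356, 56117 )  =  1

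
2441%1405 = 1036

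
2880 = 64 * 45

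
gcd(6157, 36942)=6157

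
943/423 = 943/423 = 2.23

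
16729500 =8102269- - 8627231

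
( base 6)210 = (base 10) 78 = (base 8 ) 116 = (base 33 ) 2c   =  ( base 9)86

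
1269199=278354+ 990845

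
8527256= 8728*977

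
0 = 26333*0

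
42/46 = 21/23 = 0.91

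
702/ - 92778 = - 1 + 15346/15463 = -0.01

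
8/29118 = 4/14559 = 0.00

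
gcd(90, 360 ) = 90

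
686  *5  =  3430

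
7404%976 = 572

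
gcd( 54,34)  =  2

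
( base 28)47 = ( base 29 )43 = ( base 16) 77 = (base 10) 119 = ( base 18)6b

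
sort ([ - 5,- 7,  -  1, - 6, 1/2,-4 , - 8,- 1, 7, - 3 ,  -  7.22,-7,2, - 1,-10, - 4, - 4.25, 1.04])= [ - 10,- 8, - 7.22,  -  7,  -  7, - 6, - 5 , -4.25, - 4,-4, - 3, - 1,-1, - 1, 1/2, 1.04 , 2, 7 ]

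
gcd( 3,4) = 1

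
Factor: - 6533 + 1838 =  - 3^1*5^1*313^1 = - 4695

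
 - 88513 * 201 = - 17791113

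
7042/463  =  15 + 97/463= 15.21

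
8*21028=168224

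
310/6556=155/3278=0.05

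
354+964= 1318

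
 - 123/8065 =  -1 + 7942/8065 = - 0.02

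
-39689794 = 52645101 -92334895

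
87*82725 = 7197075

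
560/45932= 140/11483 = 0.01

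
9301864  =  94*98956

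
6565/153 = 6565/153 = 42.91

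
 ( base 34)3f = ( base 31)3O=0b1110101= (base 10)117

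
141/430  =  141/430 =0.33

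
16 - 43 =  -27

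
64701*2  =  129402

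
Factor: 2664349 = 593^1*4493^1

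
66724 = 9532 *7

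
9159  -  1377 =7782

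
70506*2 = 141012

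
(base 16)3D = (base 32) 1T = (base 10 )61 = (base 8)75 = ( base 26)29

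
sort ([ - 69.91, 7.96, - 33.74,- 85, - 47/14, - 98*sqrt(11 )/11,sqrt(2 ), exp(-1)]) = [ - 85, - 69.91,-33.74, - 98*sqrt(11 )/11, - 47/14,exp(-1 ),sqrt(2 ), 7.96]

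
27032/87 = 310  +  62/87 =310.71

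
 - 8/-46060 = 2/11515 = 0.00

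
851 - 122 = 729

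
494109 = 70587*7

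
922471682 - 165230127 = 757241555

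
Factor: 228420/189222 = 810/671 = 2^1* 3^4* 5^1*  11^(  -  1) * 61^( - 1 )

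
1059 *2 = 2118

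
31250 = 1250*25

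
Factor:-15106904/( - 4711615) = 2^3*5^( - 1 )*127^1*859^( - 1)*1097^(  -  1) * 14869^1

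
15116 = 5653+9463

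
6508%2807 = 894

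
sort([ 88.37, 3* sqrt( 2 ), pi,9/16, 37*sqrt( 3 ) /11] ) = [ 9/16,pi,3*sqrt( 2 ), 37 *sqrt(3 )/11, 88.37] 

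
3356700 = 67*50100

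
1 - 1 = 0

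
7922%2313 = 983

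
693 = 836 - 143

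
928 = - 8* ( - 116 )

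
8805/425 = 20+61/85 = 20.72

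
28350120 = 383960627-355610507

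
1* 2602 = 2602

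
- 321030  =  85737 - 406767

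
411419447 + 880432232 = 1291851679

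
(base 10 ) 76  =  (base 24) 34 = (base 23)37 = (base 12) 64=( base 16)4c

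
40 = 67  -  27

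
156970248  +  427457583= 584427831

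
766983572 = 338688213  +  428295359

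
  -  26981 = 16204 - 43185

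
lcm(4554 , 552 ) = 18216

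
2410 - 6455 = -4045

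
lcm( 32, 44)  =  352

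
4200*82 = 344400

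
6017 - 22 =5995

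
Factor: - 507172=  - 2^2*103^1*1231^1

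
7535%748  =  55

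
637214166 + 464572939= 1101787105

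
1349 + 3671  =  5020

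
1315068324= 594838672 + 720229652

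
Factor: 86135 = 5^1*7^1 * 23^1 * 107^1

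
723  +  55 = 778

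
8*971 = 7768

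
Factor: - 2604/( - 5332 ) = 21/43  =  3^1*7^1 * 43^( - 1 ) 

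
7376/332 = 1844/83 = 22.22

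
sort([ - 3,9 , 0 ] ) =[-3,  0 , 9]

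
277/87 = 3 + 16/87 = 3.18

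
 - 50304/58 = - 25152/29 = - 867.31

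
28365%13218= 1929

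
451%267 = 184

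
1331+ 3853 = 5184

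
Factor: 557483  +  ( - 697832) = - 140349 = - 3^1*11^1*4253^1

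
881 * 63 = 55503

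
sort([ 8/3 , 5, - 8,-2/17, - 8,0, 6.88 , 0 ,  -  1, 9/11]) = [ - 8, - 8, - 1, - 2/17,  0,0,9/11,8/3,  5, 6.88]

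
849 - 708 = 141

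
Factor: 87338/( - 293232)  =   - 43669/146616=- 2^( - 3 )*3^ ( - 1)*41^( - 1 )*149^( - 1)*43669^1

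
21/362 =21/362 =0.06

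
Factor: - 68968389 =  - 3^1*7^1 * 1459^1*2251^1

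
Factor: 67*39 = 2613= 3^1*13^1*67^1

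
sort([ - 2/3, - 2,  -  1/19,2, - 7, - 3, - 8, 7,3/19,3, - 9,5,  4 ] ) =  [ - 9,-8, - 7,-3, - 2, - 2/3, -1/19,3/19, 2, 3, 4,5, 7 ]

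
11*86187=948057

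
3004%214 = 8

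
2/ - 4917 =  - 2/4917 = - 0.00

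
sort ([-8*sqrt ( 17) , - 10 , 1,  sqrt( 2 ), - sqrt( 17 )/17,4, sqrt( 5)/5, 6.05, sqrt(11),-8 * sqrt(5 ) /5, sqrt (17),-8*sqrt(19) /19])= [ - 8*sqrt(17 ),-10, - 8*sqrt (5 ) /5,  -  8*sqrt(  19 ) /19 ,-sqrt( 17)/17, sqrt(5)/5, 1 , sqrt(2), sqrt(11),  4, sqrt(17) , 6.05]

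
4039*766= 3093874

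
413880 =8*51735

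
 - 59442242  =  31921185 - 91363427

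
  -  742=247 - 989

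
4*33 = 132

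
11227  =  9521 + 1706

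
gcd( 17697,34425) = 51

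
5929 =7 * 847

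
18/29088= 1/1616 = 0.00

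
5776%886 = 460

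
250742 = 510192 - 259450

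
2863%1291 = 281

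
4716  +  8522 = 13238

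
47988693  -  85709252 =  - 37720559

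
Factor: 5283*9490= 2^1 * 3^2 * 5^1*13^1*73^1*587^1 =50135670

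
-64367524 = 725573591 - 789941115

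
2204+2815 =5019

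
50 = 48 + 2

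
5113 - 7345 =  -  2232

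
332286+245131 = 577417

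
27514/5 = 27514/5 = 5502.80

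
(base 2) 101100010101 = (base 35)2B2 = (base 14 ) 1069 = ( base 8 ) 5425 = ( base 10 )2837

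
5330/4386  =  2665/2193= 1.22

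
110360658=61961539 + 48399119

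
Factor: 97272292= 2^2*13^1 * 101^1*18521^1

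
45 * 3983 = 179235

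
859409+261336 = 1120745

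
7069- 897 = 6172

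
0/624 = 0=0.00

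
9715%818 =717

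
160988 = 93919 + 67069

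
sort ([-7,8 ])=[-7,8]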